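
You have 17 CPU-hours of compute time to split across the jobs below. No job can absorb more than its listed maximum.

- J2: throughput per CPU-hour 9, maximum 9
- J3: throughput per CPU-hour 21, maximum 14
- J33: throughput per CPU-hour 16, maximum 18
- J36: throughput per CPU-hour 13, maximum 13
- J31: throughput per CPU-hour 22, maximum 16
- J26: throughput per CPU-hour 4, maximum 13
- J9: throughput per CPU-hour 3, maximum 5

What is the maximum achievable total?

373

Highest throughput per CPU-hour first: J31 22 > J3 21 > J33 16 > J36 13 > J2 9 > J26 4 > J9 3.
J31: +16 to 16 (cap) — 1 left.
J3 has room for 14 but only 1 remain, so it gets 1.
Total = 21×1 + 22×16 = 373.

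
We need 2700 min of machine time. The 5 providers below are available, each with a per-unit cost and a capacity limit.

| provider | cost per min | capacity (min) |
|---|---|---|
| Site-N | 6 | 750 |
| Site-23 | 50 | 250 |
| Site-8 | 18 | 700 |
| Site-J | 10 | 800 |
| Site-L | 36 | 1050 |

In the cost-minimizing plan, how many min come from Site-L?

Cheapest first:
Site-N at 6: take all 750 min → 1950 still needed.
Site-J (10): use full 800 → 1150 min to go.
Site-8 (18): use full 700 → 450 min to go.
Take 450 from Site-L at 36 to finish.
Site-23: unused.

450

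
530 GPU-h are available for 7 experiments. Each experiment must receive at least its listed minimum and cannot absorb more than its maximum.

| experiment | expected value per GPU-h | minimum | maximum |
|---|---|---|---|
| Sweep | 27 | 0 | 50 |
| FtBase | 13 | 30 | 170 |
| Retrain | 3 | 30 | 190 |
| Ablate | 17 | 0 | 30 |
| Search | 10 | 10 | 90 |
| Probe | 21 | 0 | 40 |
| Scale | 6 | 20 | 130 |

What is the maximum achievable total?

6620

Meeting every minimum uses 0+30+30+0+10+0+20 = 90 GPU-h, leaving 440.
Rank by expected value per GPU-h: Sweep 27 > Probe 21 > Ablate 17 > FtBase 13 > Search 10 > Scale 6 > Retrain 3.
Sweep takes 50 more to reach its cap of 50 — 390 left.
Probe takes 40 more to reach its cap of 40 — 350 left.
Give Ablate 30 more to hit its cap of 30 — 320 left.
Give FtBase 140 more to hit its cap of 170 — 180 left.
Search: +80 to 90 (cap) — 100 left.
Scale has room for 110 more but only 100 remain, so it gets 120.
Total = 27×50 + 13×170 + 3×30 + 17×30 + 10×90 + 21×40 + 6×120 = 6620.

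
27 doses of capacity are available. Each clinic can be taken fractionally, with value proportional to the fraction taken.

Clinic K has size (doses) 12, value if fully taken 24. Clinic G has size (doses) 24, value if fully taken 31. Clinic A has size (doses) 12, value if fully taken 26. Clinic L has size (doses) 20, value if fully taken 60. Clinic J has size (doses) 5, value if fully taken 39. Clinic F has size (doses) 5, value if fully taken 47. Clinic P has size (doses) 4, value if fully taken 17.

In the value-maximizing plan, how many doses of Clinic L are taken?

13

Rank by value-to-size ratio: Clinic F 47/5≈9.4, Clinic J 39/5≈7.8, Clinic P 17/4≈4.25, Clinic L 60/20≈3, Clinic A 26/12≈2.17, Clinic K 24/12≈2, Clinic G 31/24≈1.29.
Take all of Clinic F (5 doses, value 47) → 22 doses left.
All 5 doses of Clinic J fit (value 39) → 17 remain.
All 4 doses of Clinic P fit (value 17) → 13 remain.
Only 13 doses remain; take 13/20 of Clinic L for value 60×13/20 = 39.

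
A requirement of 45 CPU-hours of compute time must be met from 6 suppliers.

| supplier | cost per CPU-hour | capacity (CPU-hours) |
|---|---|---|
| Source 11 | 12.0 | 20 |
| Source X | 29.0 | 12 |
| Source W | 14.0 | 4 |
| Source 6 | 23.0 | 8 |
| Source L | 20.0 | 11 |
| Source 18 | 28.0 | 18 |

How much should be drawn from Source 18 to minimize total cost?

Fill from the cheapest supplier first.
Source 11 (12.0): use full 20 → 25 CPU-hours to go.
Source W (14.0): use full 4 → 21 CPU-hours to go.
Source L at 20.0: take all 11 CPU-hours → 10 still needed.
Source 6 (23.0): use full 8 → 2 CPU-hours to go.
Source 18 at 28.0: take 2 of its 18 → requirement met.
Source X: unused.

2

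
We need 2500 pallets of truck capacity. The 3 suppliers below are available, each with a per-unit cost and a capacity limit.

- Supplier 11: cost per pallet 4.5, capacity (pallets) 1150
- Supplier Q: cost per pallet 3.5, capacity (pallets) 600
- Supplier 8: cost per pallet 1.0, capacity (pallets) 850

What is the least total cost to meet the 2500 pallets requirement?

7675

Use suppliers in increasing cost order.
Take 850 from Supplier 8 at 1.0 — need 1650 more.
Supplier Q (3.5): use full 600 — 1050 pallets to go.
Take 1050 from Supplier 11 at 4.5 to finish.
Cost = 850×1.0 + 600×3.5 + 1050×4.5 = 7675.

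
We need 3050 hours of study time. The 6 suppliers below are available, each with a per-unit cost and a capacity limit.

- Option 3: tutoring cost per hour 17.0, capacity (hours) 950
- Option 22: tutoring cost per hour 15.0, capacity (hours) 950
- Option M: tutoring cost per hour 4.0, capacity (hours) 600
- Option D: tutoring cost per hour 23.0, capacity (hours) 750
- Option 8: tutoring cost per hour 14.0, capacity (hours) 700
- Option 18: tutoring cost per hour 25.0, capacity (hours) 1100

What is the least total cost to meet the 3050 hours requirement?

Use suppliers in increasing cost order.
Option M (4.0): use full 600 — 2450 hours to go.
Option 8 at 14.0: take all 700 hours — 1750 still needed.
Option 22 (15.0): use full 950 — 800 hours to go.
Take 800 from Option 3 at 17.0 to finish.
Option D, Option 18: unused.
Cost = 600×4.0 + 700×14.0 + 950×15.0 + 800×17.0 = 40050.

40050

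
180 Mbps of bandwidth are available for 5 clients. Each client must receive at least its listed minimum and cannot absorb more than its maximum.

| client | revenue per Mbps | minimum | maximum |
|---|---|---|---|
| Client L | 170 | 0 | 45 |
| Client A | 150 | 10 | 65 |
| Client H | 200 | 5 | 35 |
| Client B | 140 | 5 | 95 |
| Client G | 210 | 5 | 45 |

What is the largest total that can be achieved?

32300

Meeting every minimum uses 0+10+5+5+5 = 25 Mbps, leaving 155.
Rank by revenue per Mbps: Client G 210 > Client H 200 > Client L 170 > Client A 150 > Client B 140.
Give Client G 40 more to hit its cap of 45 — 115 left.
Client H: +30 to 35 (cap) — 85 left.
Client L takes 45 more to reach its cap of 45 — 40 left.
Client A: +40 (room for 55) → 50. Pool exhausted.
Total = 170×45 + 150×50 + 200×35 + 140×5 + 210×45 = 32300.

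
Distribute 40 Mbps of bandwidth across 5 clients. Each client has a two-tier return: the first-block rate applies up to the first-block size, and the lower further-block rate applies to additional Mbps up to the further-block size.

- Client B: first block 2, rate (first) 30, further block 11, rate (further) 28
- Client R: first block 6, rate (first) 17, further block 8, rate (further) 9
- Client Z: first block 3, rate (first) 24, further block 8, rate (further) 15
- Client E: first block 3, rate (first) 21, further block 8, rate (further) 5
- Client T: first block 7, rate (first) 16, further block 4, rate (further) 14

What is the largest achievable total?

837

Order all 10 blocks by rate: Client B/T1 30 > Client B/T2 28 > Client Z/T1 24 > Client E/T1 21 > Client R/T1 17 > Client T/T1 16 > Client Z/T2 15 > Client T/T2 14 > Client R/T2 9 > Client E/T2 5.
Fill Client B T1 block (2 at 30) — 38 left.
Client B/T2 (28): +11 — 27 left.
Fill Client Z T1 block (3 at 24) — 24 left.
Fill Client E T1 block (3 at 21) — 21 left.
Client R/T1 (17): +6 — 15 left.
Client T T1 at 16: fill all 7 — 8 left.
Client Z T2 at 15: fill all 8 — 0 left.
Total = 30×2 + 28×11 + 24×3 + 21×3 + 17×6 + 16×7 + 15×8 = 837.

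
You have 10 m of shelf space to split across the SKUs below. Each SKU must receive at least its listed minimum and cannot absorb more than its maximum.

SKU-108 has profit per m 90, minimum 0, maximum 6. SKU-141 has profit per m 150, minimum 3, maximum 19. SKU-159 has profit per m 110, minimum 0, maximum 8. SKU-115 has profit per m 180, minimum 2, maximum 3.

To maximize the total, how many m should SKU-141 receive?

Meeting every minimum uses 0+3+0+2 = 5 m, leaving 5.
Order the SKUs by profit per m: SKU-115 180 > SKU-141 150 > SKU-159 110 > SKU-108 90.
SKU-115 takes 1 more to reach its cap of 3 → 4 left.
Only 4 left; SKU-141 takes them to reach 7.

7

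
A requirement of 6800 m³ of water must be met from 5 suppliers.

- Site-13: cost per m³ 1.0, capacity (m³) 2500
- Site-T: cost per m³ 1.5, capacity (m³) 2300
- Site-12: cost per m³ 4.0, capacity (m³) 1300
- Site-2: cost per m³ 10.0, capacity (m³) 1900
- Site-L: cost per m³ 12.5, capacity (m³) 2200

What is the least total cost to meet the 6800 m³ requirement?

Fill from the cheapest supplier first.
Take 2500 from Site-13 at 1.0 → need 4300 more.
Site-T at 1.5: take all 2300 m³ → 2000 still needed.
Site-12 at 4.0: take all 1300 m³ → 700 still needed.
Site-2 at 10.0: take 700 of its 1900 → requirement met.
Site-L: unused.
Cost = 2500×1.0 + 2300×1.5 + 1300×4.0 + 700×10.0 = 18150.

18150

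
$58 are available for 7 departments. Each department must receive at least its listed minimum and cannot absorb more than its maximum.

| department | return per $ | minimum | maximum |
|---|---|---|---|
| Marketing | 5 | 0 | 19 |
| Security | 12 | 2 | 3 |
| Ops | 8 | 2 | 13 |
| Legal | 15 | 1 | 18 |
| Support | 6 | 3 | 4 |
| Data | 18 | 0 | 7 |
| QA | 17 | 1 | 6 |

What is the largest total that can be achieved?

Meeting every minimum uses 0+2+2+1+3+0+1 = 9 $, leaving 49.
Highest return per $ first: Data 18 > QA 17 > Legal 15 > Security 12 > Ops 8 > Support 6 > Marketing 5.
Data takes 7 more to reach its cap of 7 — 42 left.
Give QA 5 more to hit its cap of 6 — 37 left.
Give Legal 17 more to hit its cap of 18 — 20 left.
Give Security 1 more to hit its cap of 3 — 19 left.
Ops: +11 to 13 (cap) — 8 left.
Support takes 1 more to reach its cap of 4 — 7 left.
Marketing: +7 (room for 19) → 7. Pool exhausted.
Total = 5×7 + 12×3 + 8×13 + 15×18 + 6×4 + 18×7 + 17×6 = 697.

697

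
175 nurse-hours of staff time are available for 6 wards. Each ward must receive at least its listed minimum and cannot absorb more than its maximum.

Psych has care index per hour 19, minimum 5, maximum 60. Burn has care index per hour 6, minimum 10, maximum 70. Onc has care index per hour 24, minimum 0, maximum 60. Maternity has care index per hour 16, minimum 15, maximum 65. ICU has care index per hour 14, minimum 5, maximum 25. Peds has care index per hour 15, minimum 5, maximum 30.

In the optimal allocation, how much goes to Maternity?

Meeting every minimum uses 5+10+0+15+5+5 = 40 nurse-hours, leaving 135.
Highest care index per hour first: Onc 24 > Psych 19 > Maternity 16 > Peds 15 > ICU 14 > Burn 6.
Onc: +60 to 60 (cap) → 75 left.
Give Psych 55 more to hit its cap of 60 → 20 left.
Maternity: +20 (room for 50) → 35. Pool exhausted.

35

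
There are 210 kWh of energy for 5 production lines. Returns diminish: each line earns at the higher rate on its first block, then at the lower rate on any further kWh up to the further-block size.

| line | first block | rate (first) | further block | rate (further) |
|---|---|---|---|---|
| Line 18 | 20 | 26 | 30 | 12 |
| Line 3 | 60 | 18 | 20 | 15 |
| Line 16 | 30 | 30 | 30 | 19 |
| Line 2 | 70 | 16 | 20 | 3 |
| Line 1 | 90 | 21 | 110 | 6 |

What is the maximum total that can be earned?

Treat each block as its own option and order by rate: Line 16/T1 30 > Line 18/T1 26 > Line 1/T1 21 > Line 16/T2 19 > Line 3/T1 18 > Line 2/T1 16 > Line 3/T2 15 > Line 18/T2 12 > Line 1/T2 6 > Line 2/T2 3.
Line 16/T1 (30): +30 → 180 left.
Line 18/T1 (26): +20 → 160 left.
Line 1 T1 at 21: fill all 90 → 70 left.
Line 16 T2 at 19: fill all 30 → 40 left.
Line 3 T1 at 18: only 40 left, fill 40.
Total = 30×30 + 26×20 + 21×90 + 19×30 + 18×40 = 4600.

4600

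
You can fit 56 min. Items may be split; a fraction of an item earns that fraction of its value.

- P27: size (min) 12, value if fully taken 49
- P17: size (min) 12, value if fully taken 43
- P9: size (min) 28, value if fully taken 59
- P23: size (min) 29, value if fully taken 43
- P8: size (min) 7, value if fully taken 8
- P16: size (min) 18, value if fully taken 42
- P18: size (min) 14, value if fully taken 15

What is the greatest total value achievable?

Sort by value density: P27 49/12≈4.08, P17 43/12≈3.58, P16 42/18≈2.33, P9 59/28≈2.11, P23 43/29≈1.48, P8 8/7≈1.14, P18 15/14≈1.07.
Take all of P27 (12 min, value 49) → 44 min left.
All 12 min of P17 fit (value 43) → 32 remain.
Take all of P16 (18 min, value 42) → 14 min left.
Fill the last 14 min with part of P9: 14/28 of it earns 29.5.
Total value = 163.5.

163.5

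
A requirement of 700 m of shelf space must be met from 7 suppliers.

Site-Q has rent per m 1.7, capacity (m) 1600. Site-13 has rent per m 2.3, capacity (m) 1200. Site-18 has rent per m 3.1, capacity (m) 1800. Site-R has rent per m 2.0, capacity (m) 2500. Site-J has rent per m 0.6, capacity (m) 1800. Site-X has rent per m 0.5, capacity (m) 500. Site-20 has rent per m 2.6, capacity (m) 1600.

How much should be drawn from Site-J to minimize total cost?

200

Fill from the cheapest supplier first.
Site-X at 0.5: take all 500 m ; 200 still needed.
Site-J (0.6): take the remaining 200 ; done.
Site-Q, Site-R, Site-13, Site-20, Site-18: unused.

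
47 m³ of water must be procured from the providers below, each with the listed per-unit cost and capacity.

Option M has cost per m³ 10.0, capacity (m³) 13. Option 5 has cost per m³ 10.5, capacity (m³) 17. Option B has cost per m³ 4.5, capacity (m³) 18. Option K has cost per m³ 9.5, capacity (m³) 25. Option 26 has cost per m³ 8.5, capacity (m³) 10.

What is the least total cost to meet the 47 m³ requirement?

346.5

Use providers in increasing cost order.
Take 18 from Option B at 4.5 — need 29 more.
Option 26 (8.5): use full 10 — 19 m³ to go.
Option K at 9.5: take 19 of its 25 — requirement met.
Option M, Option 5: unused.
Cost = 18×4.5 + 10×8.5 + 19×9.5 = 346.5.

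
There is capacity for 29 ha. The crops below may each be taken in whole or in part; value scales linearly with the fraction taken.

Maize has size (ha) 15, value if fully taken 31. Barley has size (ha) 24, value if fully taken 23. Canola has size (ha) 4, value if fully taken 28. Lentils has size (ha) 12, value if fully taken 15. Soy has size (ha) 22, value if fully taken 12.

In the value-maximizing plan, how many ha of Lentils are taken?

Rank by value-to-size ratio: Canola 28/4≈7, Maize 31/15≈2.07, Lentils 15/12≈1.25, Barley 23/24≈0.958, Soy 12/22≈0.545.
Canola: take in full, 4 ha for value 28 → 25 left.
Take all of Maize (15 ha, value 31) → 10 ha left.
Only 10 ha remain; take 10/12 of Lentils for value 15×10/12 = 12.5.

10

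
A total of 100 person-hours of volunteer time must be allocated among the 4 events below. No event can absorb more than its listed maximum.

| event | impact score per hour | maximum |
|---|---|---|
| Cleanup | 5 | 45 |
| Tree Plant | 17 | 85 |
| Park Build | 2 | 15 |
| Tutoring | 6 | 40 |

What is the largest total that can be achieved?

Rank by impact score per hour: Tree Plant 17 > Tutoring 6 > Cleanup 5 > Park Build 2.
Give Tree Plant 85 to hit its cap of 85 → 15 left.
Tutoring: +15 (room for 40) → 15. Pool exhausted.
Total = 17×85 + 6×15 = 1535.

1535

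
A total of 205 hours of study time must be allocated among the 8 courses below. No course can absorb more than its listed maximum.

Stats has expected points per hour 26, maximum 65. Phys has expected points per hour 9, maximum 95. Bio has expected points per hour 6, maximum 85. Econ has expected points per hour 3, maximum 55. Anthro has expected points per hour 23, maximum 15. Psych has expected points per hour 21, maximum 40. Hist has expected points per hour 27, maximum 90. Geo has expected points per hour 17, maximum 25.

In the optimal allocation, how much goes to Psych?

Order the courses by expected points per hour: Hist 27 > Stats 26 > Anthro 23 > Psych 21 > Geo 17 > Phys 9 > Bio 6 > Econ 3.
Give Hist 90 to hit its cap of 90 — 115 left.
Stats takes 65 to reach its cap of 65 — 50 left.
Give Anthro 15 to hit its cap of 15 — 35 left.
Psych has room for 40 but only 35 remain, so it gets 35.

35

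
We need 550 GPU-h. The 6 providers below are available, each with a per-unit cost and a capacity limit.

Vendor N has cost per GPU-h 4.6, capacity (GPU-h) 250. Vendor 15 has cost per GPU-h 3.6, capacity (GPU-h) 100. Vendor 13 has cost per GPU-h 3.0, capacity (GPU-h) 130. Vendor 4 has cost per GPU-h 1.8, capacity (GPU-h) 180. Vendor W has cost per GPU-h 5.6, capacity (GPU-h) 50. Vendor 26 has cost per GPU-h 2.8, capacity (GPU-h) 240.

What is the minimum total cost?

1386

Use providers in increasing cost order.
Vendor 4 at 1.8: take all 180 GPU-h — 370 still needed.
Take 240 from Vendor 26 at 2.8 — need 130 more.
Vendor 13 at 3.0: take all 130 GPU-h — 0 still needed.
Vendor 15, Vendor N, Vendor W: unused.
Cost = 180×1.8 + 240×2.8 + 130×3.0 = 1386.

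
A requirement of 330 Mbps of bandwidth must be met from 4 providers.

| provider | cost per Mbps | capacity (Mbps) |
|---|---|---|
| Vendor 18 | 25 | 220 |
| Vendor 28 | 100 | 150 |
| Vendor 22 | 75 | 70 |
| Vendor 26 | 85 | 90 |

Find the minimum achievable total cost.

Cheapest first:
Take 220 from Vendor 18 at 25 ; need 110 more.
Take 70 from Vendor 22 at 75 ; need 40 more.
Take 40 from Vendor 26 at 85 to finish.
Vendor 28: unused.
Cost = 220×25 + 70×75 + 40×85 = 14150.

14150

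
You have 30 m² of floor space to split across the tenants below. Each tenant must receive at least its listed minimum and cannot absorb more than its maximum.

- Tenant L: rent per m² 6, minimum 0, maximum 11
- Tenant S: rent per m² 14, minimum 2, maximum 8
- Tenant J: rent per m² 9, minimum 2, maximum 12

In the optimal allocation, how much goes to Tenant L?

Meeting every minimum uses 0+2+2 = 4 m², leaving 26.
Rank by rent per m²: Tenant S 14 > Tenant J 9 > Tenant L 6.
Give Tenant S 6 more to hit its cap of 8 → 20 left.
Tenant J: +10 to 12 (cap) → 10 left.
Only 10 left; Tenant L takes them to reach 10.

10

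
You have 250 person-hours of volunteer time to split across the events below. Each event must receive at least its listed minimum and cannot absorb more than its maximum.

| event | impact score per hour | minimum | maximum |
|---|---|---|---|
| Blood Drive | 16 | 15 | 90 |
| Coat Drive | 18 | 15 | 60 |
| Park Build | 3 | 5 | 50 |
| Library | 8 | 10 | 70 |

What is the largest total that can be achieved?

Meeting every minimum uses 15+15+5+10 = 45 person-hours, leaving 205.
Rank by impact score per hour: Coat Drive 18 > Blood Drive 16 > Library 8 > Park Build 3.
Give Coat Drive 45 more to hit its cap of 60 → 160 left.
Give Blood Drive 75 more to hit its cap of 90 → 85 left.
Give Library 60 more to hit its cap of 70 → 25 left.
Park Build: +25 (room for 45) → 30. Pool exhausted.
Total = 16×90 + 18×60 + 3×30 + 8×70 = 3170.

3170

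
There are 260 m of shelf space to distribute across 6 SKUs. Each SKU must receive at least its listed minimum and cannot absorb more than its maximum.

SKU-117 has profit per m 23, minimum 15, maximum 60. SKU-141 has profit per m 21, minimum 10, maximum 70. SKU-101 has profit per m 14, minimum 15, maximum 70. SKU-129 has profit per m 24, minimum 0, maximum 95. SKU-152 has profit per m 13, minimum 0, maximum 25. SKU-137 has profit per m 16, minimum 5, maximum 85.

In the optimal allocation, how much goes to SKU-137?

20

Meeting every minimum uses 15+10+15+0+0+5 = 45 m, leaving 215.
Order the SKUs by profit per m: SKU-129 24 > SKU-117 23 > SKU-141 21 > SKU-137 16 > SKU-101 14 > SKU-152 13.
Give SKU-129 95 more to hit its cap of 95 — 120 left.
SKU-117: +45 to 60 (cap) — 75 left.
Give SKU-141 60 more to hit its cap of 70 — 15 left.
SKU-137 has room for 80 more but only 15 remain, so it gets 20.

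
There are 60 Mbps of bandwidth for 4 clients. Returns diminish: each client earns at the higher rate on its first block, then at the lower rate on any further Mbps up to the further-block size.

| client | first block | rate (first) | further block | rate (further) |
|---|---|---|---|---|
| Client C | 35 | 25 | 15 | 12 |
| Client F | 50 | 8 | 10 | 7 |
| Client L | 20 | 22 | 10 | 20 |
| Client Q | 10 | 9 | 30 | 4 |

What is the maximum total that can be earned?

1415

Treat each block as its own option and order by rate: Client C/T1 25 > Client L/T1 22 > Client L/T2 20 > Client C/T2 12 > Client Q/T1 9 > Client F/T1 8 > Client F/T2 7 > Client Q/T2 4.
Fill Client C T1 block (35 at 25) ; 25 left.
Client L/T1 (22): +20 ; 5 left.
5 remain; put them into Client L T2 at 20.
Total = 25×35 + 22×20 + 20×5 = 1415.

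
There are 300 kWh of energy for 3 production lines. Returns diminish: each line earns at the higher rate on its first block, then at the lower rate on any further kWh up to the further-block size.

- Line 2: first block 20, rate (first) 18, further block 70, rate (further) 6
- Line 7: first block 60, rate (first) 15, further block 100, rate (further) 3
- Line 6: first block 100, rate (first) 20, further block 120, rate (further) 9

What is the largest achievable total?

4340

Order all 6 blocks by rate: Line 6/first 20 > Line 2/first 18 > Line 7/first 15 > Line 6/second 9 > Line 2/second 6 > Line 7/second 3.
Line 6 first at 20: fill all 100 → 200 left.
Fill Line 2 first block (20 at 18) → 180 left.
Fill Line 7 first block (60 at 15) → 120 left.
Fill Line 6 second block (120 at 9) → 0 left.
Total = 20×100 + 18×20 + 15×60 + 9×120 = 4340.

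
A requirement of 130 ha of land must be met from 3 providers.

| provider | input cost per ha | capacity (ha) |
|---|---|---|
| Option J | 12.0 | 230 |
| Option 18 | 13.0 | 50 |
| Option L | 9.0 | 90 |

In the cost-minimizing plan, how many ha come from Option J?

Use providers in increasing cost order.
Option L (9.0): use full 90 — 40 ha to go.
Option J (12.0): take the remaining 40 — done.
Option 18: unused.

40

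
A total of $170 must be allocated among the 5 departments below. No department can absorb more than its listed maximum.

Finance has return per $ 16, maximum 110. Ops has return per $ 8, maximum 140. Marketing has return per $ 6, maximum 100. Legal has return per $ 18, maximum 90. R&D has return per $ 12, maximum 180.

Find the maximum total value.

Rank by return per $: Legal 18 > Finance 16 > R&D 12 > Ops 8 > Marketing 6.
Legal: +90 to 90 (cap) — 80 left.
Only 80 left; Finance takes them to reach 80.
Total = 16×80 + 18×90 = 2900.

2900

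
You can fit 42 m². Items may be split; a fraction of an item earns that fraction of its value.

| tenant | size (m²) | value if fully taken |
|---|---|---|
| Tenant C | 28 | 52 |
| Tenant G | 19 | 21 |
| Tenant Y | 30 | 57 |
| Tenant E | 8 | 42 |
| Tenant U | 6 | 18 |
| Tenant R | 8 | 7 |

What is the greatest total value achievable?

Sort by value density: Tenant E 42/8≈5.25, Tenant U 18/6≈3, Tenant Y 57/30≈1.9, Tenant C 52/28≈1.86, Tenant G 21/19≈1.11, Tenant R 7/8≈0.875.
All 8 m² of Tenant E fit (value 42) ; 34 remain.
Take all of Tenant U (6 m², value 18) ; 28 m² left.
Fill the last 28 m² with part of Tenant Y: 28/30 of it earns 53.2.
Total value = 113.2.

113.2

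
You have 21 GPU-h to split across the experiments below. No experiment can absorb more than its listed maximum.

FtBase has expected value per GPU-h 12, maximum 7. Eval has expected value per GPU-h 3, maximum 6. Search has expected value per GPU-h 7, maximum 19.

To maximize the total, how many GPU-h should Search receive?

Highest expected value per GPU-h first: FtBase 12 > Search 7 > Eval 3.
FtBase: +7 to 7 (cap) — 14 left.
Search has room for 19 but only 14 remain, so it gets 14.

14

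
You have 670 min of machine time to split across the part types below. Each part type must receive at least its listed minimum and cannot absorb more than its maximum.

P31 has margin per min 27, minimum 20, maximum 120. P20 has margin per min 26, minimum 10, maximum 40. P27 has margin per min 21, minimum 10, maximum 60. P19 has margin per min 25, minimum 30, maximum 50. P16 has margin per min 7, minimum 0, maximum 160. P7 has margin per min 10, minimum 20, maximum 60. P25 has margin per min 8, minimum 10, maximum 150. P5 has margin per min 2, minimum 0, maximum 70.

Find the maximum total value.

Meeting every minimum uses 20+10+10+30+0+20+10+0 = 100 min, leaving 570.
Rank by margin per min: P31 27 > P20 26 > P19 25 > P27 21 > P7 10 > P25 8 > P16 7 > P5 2.
P31: +100 to 120 (cap) → 470 left.
Give P20 30 more to hit its cap of 40 → 440 left.
P19 takes 20 more to reach its cap of 50 → 420 left.
Give P27 50 more to hit its cap of 60 → 370 left.
P7 takes 40 more to reach its cap of 60 → 330 left.
P25: +140 to 150 (cap) → 190 left.
P16 takes 160 more to reach its cap of 160 → 30 left.
P5 has room for 70 more but only 30 remain, so it gets 30.
Total = 27×120 + 26×40 + 21×60 + 25×50 + 7×160 + 10×60 + 8×150 + 2×30 = 9770.

9770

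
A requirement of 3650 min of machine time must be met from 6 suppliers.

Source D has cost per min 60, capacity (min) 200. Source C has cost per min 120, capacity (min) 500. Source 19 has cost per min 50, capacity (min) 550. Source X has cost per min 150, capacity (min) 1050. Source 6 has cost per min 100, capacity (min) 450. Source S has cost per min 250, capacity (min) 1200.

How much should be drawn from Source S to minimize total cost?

900

Fill from the cheapest supplier first.
Take 550 from Source 19 at 50 — need 3100 more.
Take 200 from Source D at 60 — need 2900 more.
Source 6 (100): use full 450 — 2450 min to go.
Source C (120): use full 500 — 1950 min to go.
Source X (150): use full 1050 — 900 min to go.
Source S at 250: take 900 of its 1200 — requirement met.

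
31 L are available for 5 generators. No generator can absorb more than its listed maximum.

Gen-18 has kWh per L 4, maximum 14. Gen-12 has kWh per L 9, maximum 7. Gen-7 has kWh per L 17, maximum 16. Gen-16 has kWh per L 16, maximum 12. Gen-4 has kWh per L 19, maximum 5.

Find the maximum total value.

527

Order the generators by kWh per L: Gen-4 19 > Gen-7 17 > Gen-16 16 > Gen-12 9 > Gen-18 4.
Gen-4 takes 5 to reach its cap of 5 → 26 left.
Give Gen-7 16 to hit its cap of 16 → 10 left.
Gen-16 has room for 12 but only 10 remain, so it gets 10.
Total = 17×16 + 16×10 + 19×5 = 527.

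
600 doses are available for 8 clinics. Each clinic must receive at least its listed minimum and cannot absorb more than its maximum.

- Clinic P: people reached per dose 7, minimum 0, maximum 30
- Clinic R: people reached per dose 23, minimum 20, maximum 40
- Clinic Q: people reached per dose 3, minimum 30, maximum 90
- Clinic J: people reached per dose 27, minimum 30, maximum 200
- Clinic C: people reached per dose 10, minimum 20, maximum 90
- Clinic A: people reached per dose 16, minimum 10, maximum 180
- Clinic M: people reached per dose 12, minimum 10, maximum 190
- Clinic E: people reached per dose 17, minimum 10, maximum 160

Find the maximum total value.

Meeting every minimum uses 0+20+30+30+20+10+10+10 = 130 doses, leaving 470.
Highest people reached per dose first: Clinic J 27 > Clinic R 23 > Clinic E 17 > Clinic A 16 > Clinic M 12 > Clinic C 10 > Clinic P 7 > Clinic Q 3.
Clinic J: +170 to 200 (cap) → 300 left.
Clinic R takes 20 more to reach its cap of 40 → 280 left.
Give Clinic E 150 more to hit its cap of 160 → 130 left.
Only 130 left; Clinic A takes them to reach 140.
Total = 23×40 + 3×30 + 27×200 + 10×20 + 16×140 + 12×10 + 17×160 = 11690.

11690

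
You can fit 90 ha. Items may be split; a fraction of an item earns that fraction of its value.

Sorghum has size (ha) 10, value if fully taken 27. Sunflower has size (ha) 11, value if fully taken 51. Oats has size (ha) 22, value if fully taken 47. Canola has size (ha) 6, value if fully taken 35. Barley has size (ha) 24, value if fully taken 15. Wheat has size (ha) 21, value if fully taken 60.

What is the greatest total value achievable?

232.5

Sort by value density: Canola 35/6≈5.83, Sunflower 51/11≈4.64, Wheat 60/21≈2.86, Sorghum 27/10≈2.7, Oats 47/22≈2.14, Barley 15/24≈0.625.
All 6 ha of Canola fit (value 35) — 84 remain.
All 11 ha of Sunflower fit (value 51) — 73 remain.
All 21 ha of Wheat fit (value 60) — 52 remain.
Take all of Sorghum (10 ha, value 27) — 42 ha left.
All 22 ha of Oats fit (value 47) — 20 remain.
Fill the last 20 ha with part of Barley: 20/24 of it earns 12.5.
Total value = 232.5.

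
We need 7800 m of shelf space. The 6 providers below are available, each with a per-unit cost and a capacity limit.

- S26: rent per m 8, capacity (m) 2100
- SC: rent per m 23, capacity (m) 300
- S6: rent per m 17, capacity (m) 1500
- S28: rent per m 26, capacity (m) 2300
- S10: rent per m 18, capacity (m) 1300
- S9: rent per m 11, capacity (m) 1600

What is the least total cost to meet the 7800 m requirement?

116200

Cheapest first:
S26 (8): use full 2100 — 5700 m to go.
S9 (11): use full 1600 — 4100 m to go.
S6 (17): use full 1500 — 2600 m to go.
Take 1300 from S10 at 18 — need 1300 more.
Take 300 from SC at 23 — need 1000 more.
Take 1000 from S28 at 26 to finish.
Cost = 2100×8 + 1600×11 + 1500×17 + 1300×18 + 300×23 + 1000×26 = 116200.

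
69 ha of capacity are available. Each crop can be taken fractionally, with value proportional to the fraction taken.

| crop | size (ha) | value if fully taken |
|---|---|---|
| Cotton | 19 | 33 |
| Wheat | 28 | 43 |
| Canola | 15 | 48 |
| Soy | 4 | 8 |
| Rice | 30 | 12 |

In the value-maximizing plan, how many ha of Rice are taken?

3

Sort by value density: Canola 48/15≈3.2, Soy 8/4≈2, Cotton 33/19≈1.74, Wheat 43/28≈1.54, Rice 12/30≈0.4.
All 15 ha of Canola fit (value 48) — 54 remain.
Take all of Soy (4 ha, value 8) — 50 ha left.
Take all of Cotton (19 ha, value 33) — 31 ha left.
Take all of Wheat (28 ha, value 43) — 3 ha left.
Only 3 ha remain; take 3/30 of Rice for value 12×3/30 = 1.2.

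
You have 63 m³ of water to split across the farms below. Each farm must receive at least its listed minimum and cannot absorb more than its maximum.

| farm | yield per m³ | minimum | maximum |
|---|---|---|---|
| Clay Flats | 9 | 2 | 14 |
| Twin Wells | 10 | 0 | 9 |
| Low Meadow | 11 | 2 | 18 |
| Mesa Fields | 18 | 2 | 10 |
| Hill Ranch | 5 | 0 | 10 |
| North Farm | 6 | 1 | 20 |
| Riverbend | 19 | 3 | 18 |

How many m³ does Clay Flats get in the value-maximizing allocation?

7

Meeting every minimum uses 2+0+2+2+0+1+3 = 10 m³, leaving 53.
Order the farms by yield per m³: Riverbend 19 > Mesa Fields 18 > Low Meadow 11 > Twin Wells 10 > Clay Flats 9 > North Farm 6 > Hill Ranch 5.
Riverbend takes 15 more to reach its cap of 18 → 38 left.
Mesa Fields takes 8 more to reach its cap of 10 → 30 left.
Low Meadow takes 16 more to reach its cap of 18 → 14 left.
Give Twin Wells 9 more to hit its cap of 9 → 5 left.
Clay Flats: +5 (room for 12) → 7. Pool exhausted.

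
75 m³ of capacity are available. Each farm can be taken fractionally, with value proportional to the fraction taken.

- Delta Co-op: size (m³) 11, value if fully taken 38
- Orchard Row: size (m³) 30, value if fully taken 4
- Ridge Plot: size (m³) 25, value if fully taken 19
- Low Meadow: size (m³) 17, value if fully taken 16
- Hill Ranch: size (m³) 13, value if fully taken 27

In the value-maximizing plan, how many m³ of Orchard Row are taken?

9

Sort by value density: Delta Co-op 38/11≈3.45, Hill Ranch 27/13≈2.08, Low Meadow 16/17≈0.941, Ridge Plot 19/25≈0.76, Orchard Row 4/30≈0.133.
Take all of Delta Co-op (11 m³, value 38) ; 64 m³ left.
Hill Ranch: take in full, 13 m³ for value 27 ; 51 left.
All 17 m³ of Low Meadow fit (value 16) ; 34 remain.
Take all of Ridge Plot (25 m³, value 19) ; 9 m³ left.
Only 9 m³ remain; take 9/30 of Orchard Row for value 4×9/30 = 1.2.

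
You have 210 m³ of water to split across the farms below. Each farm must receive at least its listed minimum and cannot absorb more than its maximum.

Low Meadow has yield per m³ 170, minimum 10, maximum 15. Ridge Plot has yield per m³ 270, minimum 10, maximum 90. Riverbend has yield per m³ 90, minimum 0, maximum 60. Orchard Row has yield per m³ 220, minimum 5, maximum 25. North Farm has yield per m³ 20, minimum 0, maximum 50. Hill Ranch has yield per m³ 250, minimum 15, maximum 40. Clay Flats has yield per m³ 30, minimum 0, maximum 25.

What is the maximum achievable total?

45950

Meeting every minimum uses 10+10+0+5+0+15+0 = 40 m³, leaving 170.
Highest yield per m³ first: Ridge Plot 270 > Hill Ranch 250 > Orchard Row 220 > Low Meadow 170 > Riverbend 90 > Clay Flats 30 > North Farm 20.
Ridge Plot takes 80 more to reach its cap of 90 → 90 left.
Hill Ranch takes 25 more to reach its cap of 40 → 65 left.
Orchard Row: +20 to 25 (cap) → 45 left.
Low Meadow takes 5 more to reach its cap of 15 → 40 left.
Only 40 left; Riverbend takes them to reach 40.
Total = 170×15 + 270×90 + 90×40 + 220×25 + 250×40 = 45950.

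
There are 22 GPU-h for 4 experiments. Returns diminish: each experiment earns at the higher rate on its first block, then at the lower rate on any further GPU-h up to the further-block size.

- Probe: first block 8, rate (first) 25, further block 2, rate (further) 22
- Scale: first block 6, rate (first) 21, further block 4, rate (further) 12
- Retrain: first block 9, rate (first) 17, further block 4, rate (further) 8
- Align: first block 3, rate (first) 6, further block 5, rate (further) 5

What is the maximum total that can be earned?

Rank every tier by rate: Probe/first 25 > Probe/second 22 > Scale/first 21 > Retrain/first 17 > Scale/second 12 > Retrain/second 8 > Align/first 6 > Align/second 5.
Fill Probe first block (8 at 25) → 14 left.
Probe second at 22: fill all 2 → 12 left.
Scale/first (21): +6 → 6 left.
Retrain first at 17: only 6 left, fill 6.
Total = 25×8 + 22×2 + 21×6 + 17×6 = 472.

472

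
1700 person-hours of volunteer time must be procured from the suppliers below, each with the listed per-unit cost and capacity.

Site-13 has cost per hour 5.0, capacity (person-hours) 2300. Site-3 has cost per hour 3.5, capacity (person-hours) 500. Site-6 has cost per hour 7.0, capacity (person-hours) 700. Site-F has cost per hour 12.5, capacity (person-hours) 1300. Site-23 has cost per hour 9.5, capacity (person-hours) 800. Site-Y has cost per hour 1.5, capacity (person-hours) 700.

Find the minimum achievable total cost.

5300

Cheapest first:
Site-Y (1.5): use full 700 ; 1000 person-hours to go.
Site-3 (3.5): use full 500 ; 500 person-hours to go.
Site-13 at 5.0: take 500 of its 2300 ; requirement met.
Site-6, Site-23, Site-F: unused.
Cost = 700×1.5 + 500×3.5 + 500×5.0 = 5300.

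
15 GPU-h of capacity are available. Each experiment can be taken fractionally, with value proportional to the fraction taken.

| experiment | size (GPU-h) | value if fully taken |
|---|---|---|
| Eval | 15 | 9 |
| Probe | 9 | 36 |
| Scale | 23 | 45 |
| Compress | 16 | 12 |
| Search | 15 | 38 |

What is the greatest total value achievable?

51.2

Best value per unit of size first: Probe 36/9≈4, Search 38/15≈2.53, Scale 45/23≈1.96, Compress 12/16≈0.75, Eval 9/15≈0.6.
Take all of Probe (9 GPU-h, value 36) — 6 GPU-h left.
6 GPU-h left: a 6/15 share of Search gives 38×6/15 = 15.2.
Total value = 51.2.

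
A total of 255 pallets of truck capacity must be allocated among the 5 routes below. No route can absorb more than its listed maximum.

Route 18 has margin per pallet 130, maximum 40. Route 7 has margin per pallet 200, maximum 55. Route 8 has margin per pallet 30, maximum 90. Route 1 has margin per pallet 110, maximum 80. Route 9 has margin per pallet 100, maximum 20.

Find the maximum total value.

28800

Highest margin per pallet first: Route 7 200 > Route 18 130 > Route 1 110 > Route 9 100 > Route 8 30.
Give Route 7 55 to hit its cap of 55 ; 200 left.
Route 18: +40 to 40 (cap) ; 160 left.
Route 1 takes 80 to reach its cap of 80 ; 80 left.
Route 9 takes 20 to reach its cap of 20 ; 60 left.
Route 8 has room for 90 but only 60 remain, so it gets 60.
Total = 130×40 + 200×55 + 30×60 + 110×80 + 100×20 = 28800.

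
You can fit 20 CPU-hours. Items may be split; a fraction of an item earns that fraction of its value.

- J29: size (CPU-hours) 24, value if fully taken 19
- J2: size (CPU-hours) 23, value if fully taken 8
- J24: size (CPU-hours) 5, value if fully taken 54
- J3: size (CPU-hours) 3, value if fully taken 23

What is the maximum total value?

86.5

Sort by value density: J24 54/5≈10.8, J3 23/3≈7.67, J29 19/24≈0.792, J2 8/23≈0.348.
All 5 CPU-hours of J24 fit (value 54) ; 15 remain.
All 3 CPU-hours of J3 fit (value 23) ; 12 remain.
12 CPU-hours left: a 12/24 share of J29 gives 19×12/24 = 9.5.
Total value = 86.5.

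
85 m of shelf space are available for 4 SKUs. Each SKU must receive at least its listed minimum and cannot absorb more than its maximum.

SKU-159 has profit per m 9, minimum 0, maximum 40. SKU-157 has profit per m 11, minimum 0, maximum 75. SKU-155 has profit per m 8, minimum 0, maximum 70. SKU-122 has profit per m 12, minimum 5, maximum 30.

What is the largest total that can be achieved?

Meeting every minimum uses 0+0+0+5 = 5 m, leaving 80.
Order the SKUs by profit per m: SKU-122 12 > SKU-157 11 > SKU-159 9 > SKU-155 8.
SKU-122 takes 25 more to reach its cap of 30 — 55 left.
SKU-157 has room for 75 more but only 55 remain, so it gets 55.
Total = 11×55 + 12×30 = 965.

965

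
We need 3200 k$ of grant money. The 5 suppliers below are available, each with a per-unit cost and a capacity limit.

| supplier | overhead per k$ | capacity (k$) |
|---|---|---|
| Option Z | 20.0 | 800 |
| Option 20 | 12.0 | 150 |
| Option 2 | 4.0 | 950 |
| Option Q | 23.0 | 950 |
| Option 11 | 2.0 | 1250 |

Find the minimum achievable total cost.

25250

Use suppliers in increasing cost order.
Option 11 at 2.0: take all 1250 k$ → 1950 still needed.
Option 2 (4.0): use full 950 → 1000 k$ to go.
Option 20 (12.0): use full 150 → 850 k$ to go.
Take 800 from Option Z at 20.0 → need 50 more.
Take 50 from Option Q at 23.0 to finish.
Cost = 1250×2.0 + 950×4.0 + 150×12.0 + 800×20.0 + 50×23.0 = 25250.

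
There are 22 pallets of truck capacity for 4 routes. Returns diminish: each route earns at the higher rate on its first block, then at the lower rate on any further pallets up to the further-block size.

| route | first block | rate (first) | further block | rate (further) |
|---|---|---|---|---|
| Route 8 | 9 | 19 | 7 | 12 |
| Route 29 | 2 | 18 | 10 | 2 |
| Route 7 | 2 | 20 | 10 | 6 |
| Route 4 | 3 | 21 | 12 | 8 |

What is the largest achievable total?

382

Rank every tier by rate: Route 4/T1 21 > Route 7/T1 20 > Route 8/T1 19 > Route 29/T1 18 > Route 8/T2 12 > Route 4/T2 8 > Route 7/T2 6 > Route 29/T2 2.
Route 4/T1 (21): +3 — 19 left.
Route 7/T1 (20): +2 — 17 left.
Route 8 T1 at 19: fill all 9 — 8 left.
Fill Route 29 T1 block (2 at 18) — 6 left.
Route 8 T2 at 12: only 6 left, fill 6.
Total = 21×3 + 20×2 + 19×9 + 18×2 + 12×6 = 382.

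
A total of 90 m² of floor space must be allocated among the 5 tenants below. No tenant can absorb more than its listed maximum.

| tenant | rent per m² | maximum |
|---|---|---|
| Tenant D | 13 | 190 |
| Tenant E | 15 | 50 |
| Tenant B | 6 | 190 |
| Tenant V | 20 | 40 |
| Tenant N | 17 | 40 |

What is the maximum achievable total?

1630

Highest rent per m² first: Tenant V 20 > Tenant N 17 > Tenant E 15 > Tenant D 13 > Tenant B 6.
Tenant V takes 40 to reach its cap of 40 — 50 left.
Give Tenant N 40 to hit its cap of 40 — 10 left.
Tenant E has room for 50 but only 10 remain, so it gets 10.
Total = 15×10 + 20×40 + 17×40 = 1630.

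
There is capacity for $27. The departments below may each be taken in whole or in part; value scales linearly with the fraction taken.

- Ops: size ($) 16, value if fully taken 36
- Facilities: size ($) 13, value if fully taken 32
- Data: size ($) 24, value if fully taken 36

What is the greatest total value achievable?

63.5

Rank by value-to-size ratio: Facilities 32/13≈2.46, Ops 36/16≈2.25, Data 36/24≈1.5.
Take all of Facilities (13 $, value 32) — 14 $ left.
Only 14 $ remain; take 14/16 of Ops for value 36×14/16 = 31.5.
Total value = 63.5.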